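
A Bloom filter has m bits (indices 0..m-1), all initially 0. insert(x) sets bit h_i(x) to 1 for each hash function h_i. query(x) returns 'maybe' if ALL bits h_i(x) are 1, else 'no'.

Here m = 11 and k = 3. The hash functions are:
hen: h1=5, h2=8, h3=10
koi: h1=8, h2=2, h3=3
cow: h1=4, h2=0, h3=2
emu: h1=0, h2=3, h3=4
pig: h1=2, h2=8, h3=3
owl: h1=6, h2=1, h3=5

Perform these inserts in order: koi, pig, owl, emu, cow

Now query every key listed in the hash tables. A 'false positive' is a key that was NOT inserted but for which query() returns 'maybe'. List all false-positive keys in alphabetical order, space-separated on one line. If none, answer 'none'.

Answer: none

Derivation:
Start: bits=00000000000
After insert 'koi': sets bits 2 3 8 -> bits=00110000100
After insert 'pig': sets bits 2 3 8 -> bits=00110000100
After insert 'owl': sets bits 1 5 6 -> bits=01110110100
After insert 'emu': sets bits 0 3 4 -> bits=11111110100
After insert 'cow': sets bits 0 2 4 -> bits=11111110100
Not inserted: hen — query each against bits=11111110100:
query hen: checks bit5=1, bit8=1, bit10=0 (has a 0) -> no => not a false positive
False positives (alphabetical): none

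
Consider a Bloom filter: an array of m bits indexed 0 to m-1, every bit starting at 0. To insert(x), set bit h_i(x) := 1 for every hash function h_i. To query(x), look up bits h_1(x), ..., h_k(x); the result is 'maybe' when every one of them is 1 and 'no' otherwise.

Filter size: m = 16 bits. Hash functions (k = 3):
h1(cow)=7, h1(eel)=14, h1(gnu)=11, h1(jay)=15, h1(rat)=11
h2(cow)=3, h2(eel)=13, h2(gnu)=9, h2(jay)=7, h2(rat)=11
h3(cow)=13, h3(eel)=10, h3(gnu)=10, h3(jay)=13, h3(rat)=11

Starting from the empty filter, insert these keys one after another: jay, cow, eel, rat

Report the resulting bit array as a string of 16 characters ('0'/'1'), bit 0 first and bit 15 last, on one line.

Start: bits=0000000000000000
After insert 'jay': sets bits 7 13 15 -> bits=0000000100000101
After insert 'cow': sets bits 3 7 13 -> bits=0001000100000101
After insert 'eel': sets bits 10 13 14 -> bits=0001000100100111
After insert 'rat': sets bits 11 -> bits=0001000100110111

Answer: 0001000100110111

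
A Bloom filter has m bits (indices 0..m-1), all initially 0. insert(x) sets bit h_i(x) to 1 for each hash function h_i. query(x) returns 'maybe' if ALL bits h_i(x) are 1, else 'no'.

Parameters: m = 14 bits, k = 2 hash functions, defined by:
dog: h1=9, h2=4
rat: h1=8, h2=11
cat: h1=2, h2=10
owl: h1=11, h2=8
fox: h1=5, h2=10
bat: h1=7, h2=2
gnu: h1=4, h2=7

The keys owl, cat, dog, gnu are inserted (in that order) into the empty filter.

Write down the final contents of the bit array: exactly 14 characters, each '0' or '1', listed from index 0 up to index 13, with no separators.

Answer: 00101001111100

Derivation:
Start: bits=00000000000000
After insert 'owl': sets bits 8 11 -> bits=00000000100100
After insert 'cat': sets bits 2 10 -> bits=00100000101100
After insert 'dog': sets bits 4 9 -> bits=00101000111100
After insert 'gnu': sets bits 4 7 -> bits=00101001111100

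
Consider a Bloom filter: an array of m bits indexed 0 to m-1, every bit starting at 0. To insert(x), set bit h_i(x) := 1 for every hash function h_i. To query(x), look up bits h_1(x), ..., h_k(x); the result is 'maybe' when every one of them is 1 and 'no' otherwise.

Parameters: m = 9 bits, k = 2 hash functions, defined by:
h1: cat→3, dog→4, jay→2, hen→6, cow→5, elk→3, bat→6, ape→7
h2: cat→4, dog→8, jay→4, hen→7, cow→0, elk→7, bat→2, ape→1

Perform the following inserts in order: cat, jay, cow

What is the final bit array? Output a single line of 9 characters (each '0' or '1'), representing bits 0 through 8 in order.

Start: bits=000000000
After insert 'cat': sets bits 3 4 -> bits=000110000
After insert 'jay': sets bits 2 4 -> bits=001110000
After insert 'cow': sets bits 0 5 -> bits=101111000

Answer: 101111000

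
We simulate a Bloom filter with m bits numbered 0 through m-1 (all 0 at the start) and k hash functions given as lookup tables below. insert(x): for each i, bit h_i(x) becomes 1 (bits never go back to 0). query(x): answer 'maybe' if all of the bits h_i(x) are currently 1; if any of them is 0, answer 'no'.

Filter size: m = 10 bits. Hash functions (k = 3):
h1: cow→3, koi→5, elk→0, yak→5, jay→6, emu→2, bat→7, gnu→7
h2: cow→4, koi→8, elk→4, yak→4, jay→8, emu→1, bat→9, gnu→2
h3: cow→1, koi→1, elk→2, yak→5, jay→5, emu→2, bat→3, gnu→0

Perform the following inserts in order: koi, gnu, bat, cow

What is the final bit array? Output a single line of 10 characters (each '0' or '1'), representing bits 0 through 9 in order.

Start: bits=0000000000
After insert 'koi': sets bits 1 5 8 -> bits=0100010010
After insert 'gnu': sets bits 0 2 7 -> bits=1110010110
After insert 'bat': sets bits 3 7 9 -> bits=1111010111
After insert 'cow': sets bits 1 3 4 -> bits=1111110111

Answer: 1111110111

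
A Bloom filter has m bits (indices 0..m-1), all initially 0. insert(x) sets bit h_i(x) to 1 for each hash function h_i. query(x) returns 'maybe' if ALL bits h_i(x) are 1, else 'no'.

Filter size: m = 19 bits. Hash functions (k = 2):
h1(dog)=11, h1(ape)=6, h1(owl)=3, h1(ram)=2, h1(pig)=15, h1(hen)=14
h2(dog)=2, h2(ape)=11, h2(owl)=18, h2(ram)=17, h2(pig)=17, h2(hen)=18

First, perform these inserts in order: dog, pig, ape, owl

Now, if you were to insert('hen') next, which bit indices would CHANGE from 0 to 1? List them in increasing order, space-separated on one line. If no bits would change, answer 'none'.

Start: bits=0000000000000000000
After insert 'dog': sets bits 2 11 -> bits=0010000000010000000
After insert 'pig': sets bits 15 17 -> bits=0010000000010001010
After insert 'ape': sets bits 6 11 -> bits=0010001000010001010
After insert 'owl': sets bits 3 18 -> bits=0011001000010001011
insert 'hen' would touch bits 14 18; currently bit14=0, bit18=1
Bits that are 0 among those (would change 0->1): 14

Answer: 14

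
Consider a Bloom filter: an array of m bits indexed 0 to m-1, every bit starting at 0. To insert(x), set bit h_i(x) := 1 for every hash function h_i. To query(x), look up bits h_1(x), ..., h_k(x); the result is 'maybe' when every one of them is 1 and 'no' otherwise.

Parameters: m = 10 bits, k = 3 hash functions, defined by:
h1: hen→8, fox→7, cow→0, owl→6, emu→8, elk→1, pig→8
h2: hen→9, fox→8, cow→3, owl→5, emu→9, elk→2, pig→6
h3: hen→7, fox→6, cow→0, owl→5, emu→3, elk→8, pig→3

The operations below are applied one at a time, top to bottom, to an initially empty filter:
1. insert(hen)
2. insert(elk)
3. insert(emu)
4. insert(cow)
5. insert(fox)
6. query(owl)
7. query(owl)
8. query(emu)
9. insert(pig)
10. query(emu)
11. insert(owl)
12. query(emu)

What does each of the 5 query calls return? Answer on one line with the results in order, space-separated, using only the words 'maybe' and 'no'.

Answer: no no maybe maybe maybe

Derivation:
Start: bits=0000000000
Op 1: insert hen -> sets bits 7 8 9 -> bits=0000000111
Op 2: insert elk -> sets bits 1 2 8 -> bits=0110000111
Op 3: insert emu -> sets bits 3 8 9 -> bits=0111000111
Op 4: insert cow -> sets bits 0 3 -> bits=1111000111
Op 5: insert fox -> sets bits 6 7 8 -> bits=1111001111
Op 6: query owl -> checks bit5=0, bit6=1 (has a 0) -> no
Op 7: query owl -> checks bit5=0, bit6=1 (has a 0) -> no
Op 8: query emu -> checks bit3=1, bit8=1, bit9=1 (all 1) -> maybe
Op 9: insert pig -> sets bits 3 6 8 -> bits=1111001111
Op 10: query emu -> checks bit3=1, bit8=1, bit9=1 (all 1) -> maybe
Op 11: insert owl -> sets bits 5 6 -> bits=1111011111
Op 12: query emu -> checks bit3=1, bit8=1, bit9=1 (all 1) -> maybe
Query results in order: no no maybe maybe maybe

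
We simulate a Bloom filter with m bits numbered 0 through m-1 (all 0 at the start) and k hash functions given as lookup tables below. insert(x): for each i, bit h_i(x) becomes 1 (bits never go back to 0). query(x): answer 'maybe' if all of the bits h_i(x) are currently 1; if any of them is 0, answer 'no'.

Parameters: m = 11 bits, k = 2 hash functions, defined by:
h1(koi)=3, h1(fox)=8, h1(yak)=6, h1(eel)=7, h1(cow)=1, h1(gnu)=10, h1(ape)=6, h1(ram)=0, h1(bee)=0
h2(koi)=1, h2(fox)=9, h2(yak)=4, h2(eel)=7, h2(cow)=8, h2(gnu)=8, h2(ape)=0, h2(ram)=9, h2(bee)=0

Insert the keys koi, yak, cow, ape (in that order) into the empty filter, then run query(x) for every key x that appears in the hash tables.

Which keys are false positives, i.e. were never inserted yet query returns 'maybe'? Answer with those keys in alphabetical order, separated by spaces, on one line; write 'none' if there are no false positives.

Answer: bee

Derivation:
Start: bits=00000000000
After insert 'koi': sets bits 1 3 -> bits=01010000000
After insert 'yak': sets bits 4 6 -> bits=01011010000
After insert 'cow': sets bits 1 8 -> bits=01011010100
After insert 'ape': sets bits 0 6 -> bits=11011010100
Not inserted: bee eel fox gnu ram — query each against bits=11011010100:
query bee: checks bit0=1 (all 1) -> maybe => FALSE POSITIVE
query eel: checks bit7=0 (has a 0) -> no => not a false positive
query fox: checks bit8=1, bit9=0 (has a 0) -> no => not a false positive
query gnu: checks bit8=1, bit10=0 (has a 0) -> no => not a false positive
query ram: checks bit0=1, bit9=0 (has a 0) -> no => not a false positive
False positives (alphabetical): bee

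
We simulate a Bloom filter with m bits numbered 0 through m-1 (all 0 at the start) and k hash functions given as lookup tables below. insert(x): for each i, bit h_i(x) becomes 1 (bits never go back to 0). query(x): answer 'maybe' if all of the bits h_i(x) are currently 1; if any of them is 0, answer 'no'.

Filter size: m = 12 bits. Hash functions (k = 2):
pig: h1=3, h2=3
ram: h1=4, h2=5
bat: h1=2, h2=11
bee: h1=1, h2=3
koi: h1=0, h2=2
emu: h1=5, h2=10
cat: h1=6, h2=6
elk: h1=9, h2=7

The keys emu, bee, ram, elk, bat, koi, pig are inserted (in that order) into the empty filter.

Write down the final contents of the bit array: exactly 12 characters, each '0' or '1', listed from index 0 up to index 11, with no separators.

Start: bits=000000000000
After insert 'emu': sets bits 5 10 -> bits=000001000010
After insert 'bee': sets bits 1 3 -> bits=010101000010
After insert 'ram': sets bits 4 5 -> bits=010111000010
After insert 'elk': sets bits 7 9 -> bits=010111010110
After insert 'bat': sets bits 2 11 -> bits=011111010111
After insert 'koi': sets bits 0 2 -> bits=111111010111
After insert 'pig': sets bits 3 -> bits=111111010111

Answer: 111111010111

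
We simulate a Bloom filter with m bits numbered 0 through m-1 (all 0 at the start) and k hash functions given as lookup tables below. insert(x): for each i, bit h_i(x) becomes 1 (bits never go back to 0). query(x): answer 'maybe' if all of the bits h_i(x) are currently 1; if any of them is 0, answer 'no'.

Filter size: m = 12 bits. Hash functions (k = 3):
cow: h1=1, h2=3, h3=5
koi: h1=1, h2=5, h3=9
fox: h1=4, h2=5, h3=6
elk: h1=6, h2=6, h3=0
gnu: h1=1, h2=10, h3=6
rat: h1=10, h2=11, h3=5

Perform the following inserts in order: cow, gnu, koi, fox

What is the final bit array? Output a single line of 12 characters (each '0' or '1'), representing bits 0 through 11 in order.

Answer: 010111100110

Derivation:
Start: bits=000000000000
After insert 'cow': sets bits 1 3 5 -> bits=010101000000
After insert 'gnu': sets bits 1 6 10 -> bits=010101100010
After insert 'koi': sets bits 1 5 9 -> bits=010101100110
After insert 'fox': sets bits 4 5 6 -> bits=010111100110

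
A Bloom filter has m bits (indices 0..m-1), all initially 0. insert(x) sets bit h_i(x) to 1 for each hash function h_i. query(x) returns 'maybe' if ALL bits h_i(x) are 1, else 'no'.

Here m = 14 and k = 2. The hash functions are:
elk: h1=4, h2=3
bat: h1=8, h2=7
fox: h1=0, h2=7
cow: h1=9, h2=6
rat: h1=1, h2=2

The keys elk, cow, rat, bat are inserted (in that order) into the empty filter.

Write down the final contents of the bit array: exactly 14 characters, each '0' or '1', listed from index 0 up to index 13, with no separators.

Start: bits=00000000000000
After insert 'elk': sets bits 3 4 -> bits=00011000000000
After insert 'cow': sets bits 6 9 -> bits=00011010010000
After insert 'rat': sets bits 1 2 -> bits=01111010010000
After insert 'bat': sets bits 7 8 -> bits=01111011110000

Answer: 01111011110000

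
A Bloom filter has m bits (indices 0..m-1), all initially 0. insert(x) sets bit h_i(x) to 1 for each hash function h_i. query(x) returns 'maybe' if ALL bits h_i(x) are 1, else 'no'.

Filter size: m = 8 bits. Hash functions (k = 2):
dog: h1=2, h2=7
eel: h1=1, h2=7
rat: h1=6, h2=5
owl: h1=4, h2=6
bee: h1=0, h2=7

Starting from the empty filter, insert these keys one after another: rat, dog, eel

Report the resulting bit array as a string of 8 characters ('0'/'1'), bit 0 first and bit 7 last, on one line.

Answer: 01100111

Derivation:
Start: bits=00000000
After insert 'rat': sets bits 5 6 -> bits=00000110
After insert 'dog': sets bits 2 7 -> bits=00100111
After insert 'eel': sets bits 1 7 -> bits=01100111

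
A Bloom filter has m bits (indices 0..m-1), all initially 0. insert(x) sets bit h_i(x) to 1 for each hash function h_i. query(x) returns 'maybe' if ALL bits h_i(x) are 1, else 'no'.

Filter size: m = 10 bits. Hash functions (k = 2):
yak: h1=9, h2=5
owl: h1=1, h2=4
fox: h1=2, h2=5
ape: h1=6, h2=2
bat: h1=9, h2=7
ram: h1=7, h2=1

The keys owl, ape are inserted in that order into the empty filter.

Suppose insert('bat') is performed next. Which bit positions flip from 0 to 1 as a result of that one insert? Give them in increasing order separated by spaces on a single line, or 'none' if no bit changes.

Start: bits=0000000000
After insert 'owl': sets bits 1 4 -> bits=0100100000
After insert 'ape': sets bits 2 6 -> bits=0110101000
insert 'bat' would touch bits 7 9; currently bit7=0, bit9=0
Bits that are 0 among those (would change 0->1): 7 9

Answer: 7 9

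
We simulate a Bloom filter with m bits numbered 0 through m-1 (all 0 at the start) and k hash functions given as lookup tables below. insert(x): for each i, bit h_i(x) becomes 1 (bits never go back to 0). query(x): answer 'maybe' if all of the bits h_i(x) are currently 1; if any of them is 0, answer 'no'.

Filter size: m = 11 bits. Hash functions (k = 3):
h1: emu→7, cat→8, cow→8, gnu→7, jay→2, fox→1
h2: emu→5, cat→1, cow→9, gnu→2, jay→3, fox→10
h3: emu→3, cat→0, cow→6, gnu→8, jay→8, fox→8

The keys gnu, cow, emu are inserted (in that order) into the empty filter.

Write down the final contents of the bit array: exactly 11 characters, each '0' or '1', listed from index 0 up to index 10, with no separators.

Answer: 00110111110

Derivation:
Start: bits=00000000000
After insert 'gnu': sets bits 2 7 8 -> bits=00100001100
After insert 'cow': sets bits 6 8 9 -> bits=00100011110
After insert 'emu': sets bits 3 5 7 -> bits=00110111110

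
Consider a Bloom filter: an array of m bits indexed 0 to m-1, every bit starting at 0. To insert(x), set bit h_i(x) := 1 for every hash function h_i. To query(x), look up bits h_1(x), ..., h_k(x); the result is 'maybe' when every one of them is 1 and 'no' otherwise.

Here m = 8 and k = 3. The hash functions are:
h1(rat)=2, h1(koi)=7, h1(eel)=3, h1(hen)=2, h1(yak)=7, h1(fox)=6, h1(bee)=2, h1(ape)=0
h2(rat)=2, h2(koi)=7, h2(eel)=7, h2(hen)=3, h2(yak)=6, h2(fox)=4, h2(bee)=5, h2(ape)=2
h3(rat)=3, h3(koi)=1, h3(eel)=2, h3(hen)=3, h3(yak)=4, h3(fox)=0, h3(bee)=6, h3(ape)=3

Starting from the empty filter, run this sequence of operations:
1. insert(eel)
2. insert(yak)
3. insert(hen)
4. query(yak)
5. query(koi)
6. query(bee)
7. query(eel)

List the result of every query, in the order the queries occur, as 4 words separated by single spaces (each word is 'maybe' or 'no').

Answer: maybe no no maybe

Derivation:
Start: bits=00000000
Op 1: insert eel -> sets bits 2 3 7 -> bits=00110001
Op 2: insert yak -> sets bits 4 6 7 -> bits=00111011
Op 3: insert hen -> sets bits 2 3 -> bits=00111011
Op 4: query yak -> checks bit4=1, bit6=1, bit7=1 (all 1) -> maybe
Op 5: query koi -> checks bit1=0, bit7=1 (has a 0) -> no
Op 6: query bee -> checks bit2=1, bit5=0, bit6=1 (has a 0) -> no
Op 7: query eel -> checks bit2=1, bit3=1, bit7=1 (all 1) -> maybe
Query results in order: maybe no no maybe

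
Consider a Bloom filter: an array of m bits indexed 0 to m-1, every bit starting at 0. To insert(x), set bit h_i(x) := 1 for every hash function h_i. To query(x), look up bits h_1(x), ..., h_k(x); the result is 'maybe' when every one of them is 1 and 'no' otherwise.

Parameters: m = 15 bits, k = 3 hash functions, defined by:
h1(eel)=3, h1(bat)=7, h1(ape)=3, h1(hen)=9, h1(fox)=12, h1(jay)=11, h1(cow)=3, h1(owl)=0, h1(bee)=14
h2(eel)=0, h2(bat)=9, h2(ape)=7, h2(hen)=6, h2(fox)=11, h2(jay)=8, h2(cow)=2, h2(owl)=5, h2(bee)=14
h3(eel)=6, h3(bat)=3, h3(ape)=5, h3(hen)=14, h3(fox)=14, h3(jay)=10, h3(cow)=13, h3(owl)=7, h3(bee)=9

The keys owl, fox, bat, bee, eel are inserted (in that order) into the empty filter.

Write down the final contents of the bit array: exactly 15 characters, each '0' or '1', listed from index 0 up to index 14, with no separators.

Start: bits=000000000000000
After insert 'owl': sets bits 0 5 7 -> bits=100001010000000
After insert 'fox': sets bits 11 12 14 -> bits=100001010001101
After insert 'bat': sets bits 3 7 9 -> bits=100101010101101
After insert 'bee': sets bits 9 14 -> bits=100101010101101
After insert 'eel': sets bits 0 3 6 -> bits=100101110101101

Answer: 100101110101101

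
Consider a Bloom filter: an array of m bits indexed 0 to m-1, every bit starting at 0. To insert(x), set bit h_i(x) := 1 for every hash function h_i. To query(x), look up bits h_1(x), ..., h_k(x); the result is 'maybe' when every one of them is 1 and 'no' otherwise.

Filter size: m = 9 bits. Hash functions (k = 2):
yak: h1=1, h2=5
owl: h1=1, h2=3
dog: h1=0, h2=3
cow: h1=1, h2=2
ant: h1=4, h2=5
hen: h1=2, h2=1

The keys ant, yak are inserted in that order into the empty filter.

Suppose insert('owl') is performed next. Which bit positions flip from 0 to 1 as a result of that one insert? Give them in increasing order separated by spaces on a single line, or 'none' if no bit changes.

Start: bits=000000000
After insert 'ant': sets bits 4 5 -> bits=000011000
After insert 'yak': sets bits 1 5 -> bits=010011000
insert 'owl' would touch bits 1 3; currently bit1=1, bit3=0
Bits that are 0 among those (would change 0->1): 3

Answer: 3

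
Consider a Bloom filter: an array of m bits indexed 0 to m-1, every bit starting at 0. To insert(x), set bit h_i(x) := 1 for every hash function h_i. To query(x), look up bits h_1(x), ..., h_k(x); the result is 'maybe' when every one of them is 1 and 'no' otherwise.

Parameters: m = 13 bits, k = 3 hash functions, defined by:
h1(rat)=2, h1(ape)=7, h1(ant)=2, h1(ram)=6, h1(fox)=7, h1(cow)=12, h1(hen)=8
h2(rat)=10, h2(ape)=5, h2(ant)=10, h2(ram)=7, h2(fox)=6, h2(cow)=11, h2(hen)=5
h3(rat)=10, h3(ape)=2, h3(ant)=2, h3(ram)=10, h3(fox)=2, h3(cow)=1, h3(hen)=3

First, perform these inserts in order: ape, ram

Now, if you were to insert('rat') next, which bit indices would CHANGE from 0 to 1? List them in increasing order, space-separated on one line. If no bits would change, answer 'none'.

Answer: none

Derivation:
Start: bits=0000000000000
After insert 'ape': sets bits 2 5 7 -> bits=0010010100000
After insert 'ram': sets bits 6 7 10 -> bits=0010011100100
insert 'rat' would touch bits 2 10; currently bit2=1, bit10=1
Bits that are 0 among those (would change 0->1): none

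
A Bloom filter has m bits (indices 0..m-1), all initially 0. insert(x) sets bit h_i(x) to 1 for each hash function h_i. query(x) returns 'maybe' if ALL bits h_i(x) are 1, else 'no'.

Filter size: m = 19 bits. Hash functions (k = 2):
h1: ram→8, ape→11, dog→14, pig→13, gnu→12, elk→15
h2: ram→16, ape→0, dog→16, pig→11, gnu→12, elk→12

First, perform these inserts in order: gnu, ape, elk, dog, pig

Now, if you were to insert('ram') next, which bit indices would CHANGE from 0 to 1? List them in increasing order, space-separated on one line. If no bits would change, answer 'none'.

Answer: 8

Derivation:
Start: bits=0000000000000000000
After insert 'gnu': sets bits 12 -> bits=0000000000001000000
After insert 'ape': sets bits 0 11 -> bits=1000000000011000000
After insert 'elk': sets bits 12 15 -> bits=1000000000011001000
After insert 'dog': sets bits 14 16 -> bits=1000000000011011100
After insert 'pig': sets bits 11 13 -> bits=1000000000011111100
insert 'ram' would touch bits 8 16; currently bit8=0, bit16=1
Bits that are 0 among those (would change 0->1): 8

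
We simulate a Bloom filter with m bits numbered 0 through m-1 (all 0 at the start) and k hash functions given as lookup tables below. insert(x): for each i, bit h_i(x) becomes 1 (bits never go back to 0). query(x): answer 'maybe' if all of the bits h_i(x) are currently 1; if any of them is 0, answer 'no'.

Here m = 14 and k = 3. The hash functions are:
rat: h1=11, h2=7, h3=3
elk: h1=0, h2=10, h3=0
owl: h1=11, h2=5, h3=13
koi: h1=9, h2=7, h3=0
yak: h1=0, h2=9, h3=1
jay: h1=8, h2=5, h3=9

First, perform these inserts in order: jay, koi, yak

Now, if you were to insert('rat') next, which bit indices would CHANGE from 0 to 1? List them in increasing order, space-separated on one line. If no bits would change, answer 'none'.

Start: bits=00000000000000
After insert 'jay': sets bits 5 8 9 -> bits=00000100110000
After insert 'koi': sets bits 0 7 9 -> bits=10000101110000
After insert 'yak': sets bits 0 1 9 -> bits=11000101110000
insert 'rat' would touch bits 3 7 11; currently bit3=0, bit7=1, bit11=0
Bits that are 0 among those (would change 0->1): 3 11

Answer: 3 11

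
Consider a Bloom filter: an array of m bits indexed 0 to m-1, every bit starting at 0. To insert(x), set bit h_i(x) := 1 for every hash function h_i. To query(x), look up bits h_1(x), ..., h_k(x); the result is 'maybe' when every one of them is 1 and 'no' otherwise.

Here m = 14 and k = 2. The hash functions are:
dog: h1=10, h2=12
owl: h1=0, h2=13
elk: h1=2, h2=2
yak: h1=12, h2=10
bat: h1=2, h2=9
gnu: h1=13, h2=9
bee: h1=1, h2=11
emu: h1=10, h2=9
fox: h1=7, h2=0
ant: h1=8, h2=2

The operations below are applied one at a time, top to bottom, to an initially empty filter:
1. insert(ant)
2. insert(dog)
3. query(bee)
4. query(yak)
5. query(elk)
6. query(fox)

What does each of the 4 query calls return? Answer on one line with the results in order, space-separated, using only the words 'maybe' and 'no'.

Answer: no maybe maybe no

Derivation:
Start: bits=00000000000000
Op 1: insert ant -> sets bits 2 8 -> bits=00100000100000
Op 2: insert dog -> sets bits 10 12 -> bits=00100000101010
Op 3: query bee -> checks bit1=0, bit11=0 (has a 0) -> no
Op 4: query yak -> checks bit10=1, bit12=1 (all 1) -> maybe
Op 5: query elk -> checks bit2=1 (all 1) -> maybe
Op 6: query fox -> checks bit0=0, bit7=0 (has a 0) -> no
Query results in order: no maybe maybe no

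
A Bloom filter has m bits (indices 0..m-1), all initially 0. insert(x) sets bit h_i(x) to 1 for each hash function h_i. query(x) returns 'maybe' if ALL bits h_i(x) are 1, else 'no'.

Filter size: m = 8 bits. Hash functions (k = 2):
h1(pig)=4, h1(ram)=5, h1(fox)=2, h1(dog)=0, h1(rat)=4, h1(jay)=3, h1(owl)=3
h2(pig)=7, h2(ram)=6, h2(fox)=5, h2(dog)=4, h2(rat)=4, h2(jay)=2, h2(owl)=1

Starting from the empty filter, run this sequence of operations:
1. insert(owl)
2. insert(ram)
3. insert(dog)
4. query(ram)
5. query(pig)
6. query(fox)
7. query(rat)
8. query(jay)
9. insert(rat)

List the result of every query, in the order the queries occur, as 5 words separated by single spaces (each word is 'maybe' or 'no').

Answer: maybe no no maybe no

Derivation:
Start: bits=00000000
Op 1: insert owl -> sets bits 1 3 -> bits=01010000
Op 2: insert ram -> sets bits 5 6 -> bits=01010110
Op 3: insert dog -> sets bits 0 4 -> bits=11011110
Op 4: query ram -> checks bit5=1, bit6=1 (all 1) -> maybe
Op 5: query pig -> checks bit4=1, bit7=0 (has a 0) -> no
Op 6: query fox -> checks bit2=0, bit5=1 (has a 0) -> no
Op 7: query rat -> checks bit4=1 (all 1) -> maybe
Op 8: query jay -> checks bit2=0, bit3=1 (has a 0) -> no
Op 9: insert rat -> sets bits 4 -> bits=11011110
Query results in order: maybe no no maybe no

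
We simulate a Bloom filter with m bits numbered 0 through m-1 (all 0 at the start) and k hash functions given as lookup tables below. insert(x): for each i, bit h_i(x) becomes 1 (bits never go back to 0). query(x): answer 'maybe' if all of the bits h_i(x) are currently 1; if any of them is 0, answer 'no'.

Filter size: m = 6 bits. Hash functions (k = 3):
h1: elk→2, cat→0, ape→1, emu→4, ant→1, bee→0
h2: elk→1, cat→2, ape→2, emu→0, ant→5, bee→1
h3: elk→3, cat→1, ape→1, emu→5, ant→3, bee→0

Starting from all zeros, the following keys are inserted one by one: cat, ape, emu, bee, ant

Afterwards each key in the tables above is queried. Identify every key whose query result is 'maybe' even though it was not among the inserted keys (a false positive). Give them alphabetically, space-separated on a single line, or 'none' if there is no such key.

Answer: elk

Derivation:
Start: bits=000000
After insert 'cat': sets bits 0 1 2 -> bits=111000
After insert 'ape': sets bits 1 2 -> bits=111000
After insert 'emu': sets bits 0 4 5 -> bits=111011
After insert 'bee': sets bits 0 1 -> bits=111011
After insert 'ant': sets bits 1 3 5 -> bits=111111
Not inserted: elk — query each against bits=111111:
query elk: checks bit1=1, bit2=1, bit3=1 (all 1) -> maybe => FALSE POSITIVE
False positives (alphabetical): elk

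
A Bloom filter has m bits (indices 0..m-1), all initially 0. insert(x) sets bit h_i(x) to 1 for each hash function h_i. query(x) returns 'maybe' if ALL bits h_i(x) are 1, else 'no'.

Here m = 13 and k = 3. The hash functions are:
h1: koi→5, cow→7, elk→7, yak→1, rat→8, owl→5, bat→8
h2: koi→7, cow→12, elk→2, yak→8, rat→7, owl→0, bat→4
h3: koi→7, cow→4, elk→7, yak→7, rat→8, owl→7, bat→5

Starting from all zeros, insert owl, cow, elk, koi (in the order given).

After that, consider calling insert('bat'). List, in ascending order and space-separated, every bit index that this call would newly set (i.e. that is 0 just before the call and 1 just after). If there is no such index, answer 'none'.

Start: bits=0000000000000
After insert 'owl': sets bits 0 5 7 -> bits=1000010100000
After insert 'cow': sets bits 4 7 12 -> bits=1000110100001
After insert 'elk': sets bits 2 7 -> bits=1010110100001
After insert 'koi': sets bits 5 7 -> bits=1010110100001
insert 'bat' would touch bits 4 5 8; currently bit4=1, bit5=1, bit8=0
Bits that are 0 among those (would change 0->1): 8

Answer: 8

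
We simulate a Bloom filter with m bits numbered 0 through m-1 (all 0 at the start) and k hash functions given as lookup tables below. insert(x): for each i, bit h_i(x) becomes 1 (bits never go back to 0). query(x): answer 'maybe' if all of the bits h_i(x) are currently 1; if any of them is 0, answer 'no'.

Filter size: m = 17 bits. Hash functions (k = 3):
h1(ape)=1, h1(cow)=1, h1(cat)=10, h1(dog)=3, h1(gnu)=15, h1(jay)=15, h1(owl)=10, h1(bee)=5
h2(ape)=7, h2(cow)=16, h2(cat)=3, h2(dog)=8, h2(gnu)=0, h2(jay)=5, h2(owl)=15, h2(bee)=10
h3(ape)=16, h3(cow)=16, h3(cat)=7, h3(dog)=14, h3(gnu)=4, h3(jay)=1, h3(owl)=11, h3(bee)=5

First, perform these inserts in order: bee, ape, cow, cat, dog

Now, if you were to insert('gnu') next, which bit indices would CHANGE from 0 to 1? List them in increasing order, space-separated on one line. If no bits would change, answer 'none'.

Start: bits=00000000000000000
After insert 'bee': sets bits 5 10 -> bits=00000100001000000
After insert 'ape': sets bits 1 7 16 -> bits=01000101001000001
After insert 'cow': sets bits 1 16 -> bits=01000101001000001
After insert 'cat': sets bits 3 7 10 -> bits=01010101001000001
After insert 'dog': sets bits 3 8 14 -> bits=01010101101000101
insert 'gnu' would touch bits 0 4 15; currently bit0=0, bit4=0, bit15=0
Bits that are 0 among those (would change 0->1): 0 4 15

Answer: 0 4 15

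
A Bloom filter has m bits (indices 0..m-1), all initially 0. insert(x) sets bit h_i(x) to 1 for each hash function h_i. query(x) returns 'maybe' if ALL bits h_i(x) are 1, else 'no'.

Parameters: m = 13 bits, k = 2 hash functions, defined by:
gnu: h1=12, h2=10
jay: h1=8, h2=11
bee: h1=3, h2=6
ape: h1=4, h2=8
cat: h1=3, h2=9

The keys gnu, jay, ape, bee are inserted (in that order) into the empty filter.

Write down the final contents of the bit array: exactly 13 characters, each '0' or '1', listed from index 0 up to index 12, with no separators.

Answer: 0001101010111

Derivation:
Start: bits=0000000000000
After insert 'gnu': sets bits 10 12 -> bits=0000000000101
After insert 'jay': sets bits 8 11 -> bits=0000000010111
After insert 'ape': sets bits 4 8 -> bits=0000100010111
After insert 'bee': sets bits 3 6 -> bits=0001101010111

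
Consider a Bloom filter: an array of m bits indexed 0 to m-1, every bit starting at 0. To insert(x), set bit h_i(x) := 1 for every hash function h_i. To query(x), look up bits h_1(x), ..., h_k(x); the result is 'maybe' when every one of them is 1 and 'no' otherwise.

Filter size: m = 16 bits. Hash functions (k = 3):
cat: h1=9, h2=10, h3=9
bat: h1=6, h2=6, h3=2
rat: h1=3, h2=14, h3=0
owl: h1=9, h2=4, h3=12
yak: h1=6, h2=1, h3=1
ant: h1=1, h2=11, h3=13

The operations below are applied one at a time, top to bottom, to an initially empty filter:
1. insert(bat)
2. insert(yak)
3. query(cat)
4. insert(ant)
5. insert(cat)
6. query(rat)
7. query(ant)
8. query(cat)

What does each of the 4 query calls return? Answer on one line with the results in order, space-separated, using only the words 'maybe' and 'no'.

Answer: no no maybe maybe

Derivation:
Start: bits=0000000000000000
Op 1: insert bat -> sets bits 2 6 -> bits=0010001000000000
Op 2: insert yak -> sets bits 1 6 -> bits=0110001000000000
Op 3: query cat -> checks bit9=0, bit10=0 (has a 0) -> no
Op 4: insert ant -> sets bits 1 11 13 -> bits=0110001000010100
Op 5: insert cat -> sets bits 9 10 -> bits=0110001001110100
Op 6: query rat -> checks bit0=0, bit3=0, bit14=0 (has a 0) -> no
Op 7: query ant -> checks bit1=1, bit11=1, bit13=1 (all 1) -> maybe
Op 8: query cat -> checks bit9=1, bit10=1 (all 1) -> maybe
Query results in order: no no maybe maybe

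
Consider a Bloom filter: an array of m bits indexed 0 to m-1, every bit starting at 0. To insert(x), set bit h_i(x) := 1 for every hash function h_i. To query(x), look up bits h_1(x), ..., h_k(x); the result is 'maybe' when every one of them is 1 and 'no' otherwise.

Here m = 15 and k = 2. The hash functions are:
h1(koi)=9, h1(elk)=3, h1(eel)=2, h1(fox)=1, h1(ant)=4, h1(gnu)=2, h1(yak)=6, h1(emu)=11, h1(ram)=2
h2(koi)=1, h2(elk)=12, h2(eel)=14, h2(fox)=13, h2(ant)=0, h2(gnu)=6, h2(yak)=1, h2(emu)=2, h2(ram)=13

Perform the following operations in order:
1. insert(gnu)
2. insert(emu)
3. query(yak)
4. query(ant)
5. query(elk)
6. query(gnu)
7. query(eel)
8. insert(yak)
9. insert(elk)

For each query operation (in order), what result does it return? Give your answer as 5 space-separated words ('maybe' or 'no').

Start: bits=000000000000000
Op 1: insert gnu -> sets bits 2 6 -> bits=001000100000000
Op 2: insert emu -> sets bits 2 11 -> bits=001000100001000
Op 3: query yak -> checks bit1=0, bit6=1 (has a 0) -> no
Op 4: query ant -> checks bit0=0, bit4=0 (has a 0) -> no
Op 5: query elk -> checks bit3=0, bit12=0 (has a 0) -> no
Op 6: query gnu -> checks bit2=1, bit6=1 (all 1) -> maybe
Op 7: query eel -> checks bit2=1, bit14=0 (has a 0) -> no
Op 8: insert yak -> sets bits 1 6 -> bits=011000100001000
Op 9: insert elk -> sets bits 3 12 -> bits=011100100001100
Query results in order: no no no maybe no

Answer: no no no maybe no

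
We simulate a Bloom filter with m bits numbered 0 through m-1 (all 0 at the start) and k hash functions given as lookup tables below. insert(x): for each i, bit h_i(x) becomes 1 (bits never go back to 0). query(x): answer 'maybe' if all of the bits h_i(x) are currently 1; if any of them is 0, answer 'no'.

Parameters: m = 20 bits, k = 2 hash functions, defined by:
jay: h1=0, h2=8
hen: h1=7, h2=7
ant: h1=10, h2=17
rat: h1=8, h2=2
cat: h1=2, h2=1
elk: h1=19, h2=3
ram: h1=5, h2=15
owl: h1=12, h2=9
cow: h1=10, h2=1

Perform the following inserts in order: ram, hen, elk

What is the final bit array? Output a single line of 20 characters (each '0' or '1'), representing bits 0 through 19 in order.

Answer: 00010101000000010001

Derivation:
Start: bits=00000000000000000000
After insert 'ram': sets bits 5 15 -> bits=00000100000000010000
After insert 'hen': sets bits 7 -> bits=00000101000000010000
After insert 'elk': sets bits 3 19 -> bits=00010101000000010001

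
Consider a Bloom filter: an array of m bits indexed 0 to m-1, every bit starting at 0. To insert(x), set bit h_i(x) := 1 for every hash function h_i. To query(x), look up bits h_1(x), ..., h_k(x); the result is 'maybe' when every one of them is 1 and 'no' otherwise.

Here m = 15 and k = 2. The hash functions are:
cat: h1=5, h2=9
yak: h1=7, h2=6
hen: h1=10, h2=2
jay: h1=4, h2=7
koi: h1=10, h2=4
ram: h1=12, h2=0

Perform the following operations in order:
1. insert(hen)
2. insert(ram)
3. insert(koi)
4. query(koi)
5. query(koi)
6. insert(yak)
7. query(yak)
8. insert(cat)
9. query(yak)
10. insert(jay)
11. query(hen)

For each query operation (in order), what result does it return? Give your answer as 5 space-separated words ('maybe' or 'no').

Start: bits=000000000000000
Op 1: insert hen -> sets bits 2 10 -> bits=001000000010000
Op 2: insert ram -> sets bits 0 12 -> bits=101000000010100
Op 3: insert koi -> sets bits 4 10 -> bits=101010000010100
Op 4: query koi -> checks bit4=1, bit10=1 (all 1) -> maybe
Op 5: query koi -> checks bit4=1, bit10=1 (all 1) -> maybe
Op 6: insert yak -> sets bits 6 7 -> bits=101010110010100
Op 7: query yak -> checks bit6=1, bit7=1 (all 1) -> maybe
Op 8: insert cat -> sets bits 5 9 -> bits=101011110110100
Op 9: query yak -> checks bit6=1, bit7=1 (all 1) -> maybe
Op 10: insert jay -> sets bits 4 7 -> bits=101011110110100
Op 11: query hen -> checks bit2=1, bit10=1 (all 1) -> maybe
Query results in order: maybe maybe maybe maybe maybe

Answer: maybe maybe maybe maybe maybe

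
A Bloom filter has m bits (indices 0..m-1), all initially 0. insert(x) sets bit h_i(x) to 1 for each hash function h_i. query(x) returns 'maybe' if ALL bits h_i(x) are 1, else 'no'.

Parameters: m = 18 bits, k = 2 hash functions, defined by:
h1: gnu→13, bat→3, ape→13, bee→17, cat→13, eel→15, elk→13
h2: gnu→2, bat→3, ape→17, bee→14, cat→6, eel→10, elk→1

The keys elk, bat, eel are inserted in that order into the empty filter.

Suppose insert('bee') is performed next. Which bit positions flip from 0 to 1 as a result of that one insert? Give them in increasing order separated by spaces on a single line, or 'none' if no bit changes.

Answer: 14 17

Derivation:
Start: bits=000000000000000000
After insert 'elk': sets bits 1 13 -> bits=010000000000010000
After insert 'bat': sets bits 3 -> bits=010100000000010000
After insert 'eel': sets bits 10 15 -> bits=010100000010010100
insert 'bee' would touch bits 14 17; currently bit14=0, bit17=0
Bits that are 0 among those (would change 0->1): 14 17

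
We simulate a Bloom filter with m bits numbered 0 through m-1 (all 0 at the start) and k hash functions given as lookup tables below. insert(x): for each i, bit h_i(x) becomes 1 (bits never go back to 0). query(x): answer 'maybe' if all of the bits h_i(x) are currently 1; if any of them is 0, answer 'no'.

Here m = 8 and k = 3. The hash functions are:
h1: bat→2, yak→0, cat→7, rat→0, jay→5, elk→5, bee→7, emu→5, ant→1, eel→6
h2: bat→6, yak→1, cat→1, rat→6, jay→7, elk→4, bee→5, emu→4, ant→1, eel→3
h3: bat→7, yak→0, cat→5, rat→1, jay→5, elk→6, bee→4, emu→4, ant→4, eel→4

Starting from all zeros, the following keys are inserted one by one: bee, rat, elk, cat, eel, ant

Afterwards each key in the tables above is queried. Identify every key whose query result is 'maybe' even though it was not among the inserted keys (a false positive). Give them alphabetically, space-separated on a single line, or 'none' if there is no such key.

Answer: emu jay yak

Derivation:
Start: bits=00000000
After insert 'bee': sets bits 4 5 7 -> bits=00001101
After insert 'rat': sets bits 0 1 6 -> bits=11001111
After insert 'elk': sets bits 4 5 6 -> bits=11001111
After insert 'cat': sets bits 1 5 7 -> bits=11001111
After insert 'eel': sets bits 3 4 6 -> bits=11011111
After insert 'ant': sets bits 1 4 -> bits=11011111
Not inserted: bat emu jay yak — query each against bits=11011111:
query bat: checks bit2=0, bit6=1, bit7=1 (has a 0) -> no => not a false positive
query emu: checks bit4=1, bit5=1 (all 1) -> maybe => FALSE POSITIVE
query jay: checks bit5=1, bit7=1 (all 1) -> maybe => FALSE POSITIVE
query yak: checks bit0=1, bit1=1 (all 1) -> maybe => FALSE POSITIVE
False positives (alphabetical): emu jay yak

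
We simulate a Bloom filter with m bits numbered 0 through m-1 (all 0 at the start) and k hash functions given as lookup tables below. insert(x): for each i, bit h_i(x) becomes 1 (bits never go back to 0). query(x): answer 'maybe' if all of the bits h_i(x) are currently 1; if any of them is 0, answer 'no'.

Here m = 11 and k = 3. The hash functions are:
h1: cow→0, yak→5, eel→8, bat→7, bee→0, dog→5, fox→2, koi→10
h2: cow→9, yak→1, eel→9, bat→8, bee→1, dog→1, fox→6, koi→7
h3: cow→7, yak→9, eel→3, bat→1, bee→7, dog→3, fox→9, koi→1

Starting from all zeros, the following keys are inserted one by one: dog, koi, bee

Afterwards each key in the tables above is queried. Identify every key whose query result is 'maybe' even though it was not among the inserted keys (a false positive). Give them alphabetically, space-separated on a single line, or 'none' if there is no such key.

Answer: none

Derivation:
Start: bits=00000000000
After insert 'dog': sets bits 1 3 5 -> bits=01010100000
After insert 'koi': sets bits 1 7 10 -> bits=01010101001
After insert 'bee': sets bits 0 1 7 -> bits=11010101001
Not inserted: bat cow eel fox yak — query each against bits=11010101001:
query bat: checks bit1=1, bit7=1, bit8=0 (has a 0) -> no => not a false positive
query cow: checks bit0=1, bit7=1, bit9=0 (has a 0) -> no => not a false positive
query eel: checks bit3=1, bit8=0, bit9=0 (has a 0) -> no => not a false positive
query fox: checks bit2=0, bit6=0, bit9=0 (has a 0) -> no => not a false positive
query yak: checks bit1=1, bit5=1, bit9=0 (has a 0) -> no => not a false positive
False positives (alphabetical): none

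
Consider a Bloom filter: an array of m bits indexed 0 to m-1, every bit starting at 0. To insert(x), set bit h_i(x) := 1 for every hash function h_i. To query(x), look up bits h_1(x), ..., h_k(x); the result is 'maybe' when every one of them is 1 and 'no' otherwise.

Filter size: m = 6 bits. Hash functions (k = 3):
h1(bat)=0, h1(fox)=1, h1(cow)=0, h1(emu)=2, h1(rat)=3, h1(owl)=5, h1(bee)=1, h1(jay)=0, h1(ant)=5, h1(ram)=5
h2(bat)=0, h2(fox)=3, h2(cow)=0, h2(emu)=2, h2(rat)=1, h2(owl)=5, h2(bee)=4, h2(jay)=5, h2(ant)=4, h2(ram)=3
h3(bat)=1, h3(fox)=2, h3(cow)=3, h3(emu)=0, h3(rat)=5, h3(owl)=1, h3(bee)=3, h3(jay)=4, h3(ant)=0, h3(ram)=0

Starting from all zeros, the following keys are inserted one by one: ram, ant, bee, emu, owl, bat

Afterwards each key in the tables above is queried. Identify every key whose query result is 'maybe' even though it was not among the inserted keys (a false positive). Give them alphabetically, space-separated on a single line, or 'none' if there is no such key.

Start: bits=000000
After insert 'ram': sets bits 0 3 5 -> bits=100101
After insert 'ant': sets bits 0 4 5 -> bits=100111
After insert 'bee': sets bits 1 3 4 -> bits=110111
After insert 'emu': sets bits 0 2 -> bits=111111
After insert 'owl': sets bits 1 5 -> bits=111111
After insert 'bat': sets bits 0 1 -> bits=111111
Not inserted: cow fox jay rat — query each against bits=111111:
query cow: checks bit0=1, bit3=1 (all 1) -> maybe => FALSE POSITIVE
query fox: checks bit1=1, bit2=1, bit3=1 (all 1) -> maybe => FALSE POSITIVE
query jay: checks bit0=1, bit4=1, bit5=1 (all 1) -> maybe => FALSE POSITIVE
query rat: checks bit1=1, bit3=1, bit5=1 (all 1) -> maybe => FALSE POSITIVE
False positives (alphabetical): cow fox jay rat

Answer: cow fox jay rat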